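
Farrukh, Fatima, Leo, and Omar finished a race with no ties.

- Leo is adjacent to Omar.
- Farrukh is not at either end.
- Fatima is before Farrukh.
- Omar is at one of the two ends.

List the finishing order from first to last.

Fatima, Farrukh, Leo, Omar

From clues 1–2: Farrukh is in {2,3}.
From clues 1–3: Fatima → place 1, Farrukh → place 2.
From clues 1–4: Leo → place 3, Omar → place 4.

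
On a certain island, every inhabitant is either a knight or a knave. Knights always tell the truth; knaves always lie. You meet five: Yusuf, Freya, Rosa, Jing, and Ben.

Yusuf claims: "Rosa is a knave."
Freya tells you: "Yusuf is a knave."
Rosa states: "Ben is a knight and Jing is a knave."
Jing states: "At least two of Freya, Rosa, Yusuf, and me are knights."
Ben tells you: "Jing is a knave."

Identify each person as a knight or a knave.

Consider Yusuf. Suppose Yusuf is a knave.
Then no assignment of the remaining roles makes every statement match its speaker's type — contradiction.
So Yusuf is a knight.
With that fixed, Freya's statement is false, so Freya is a knave.
Consider Rosa. Suppose Rosa is a knight.
Then Yusuf's statement comes out false, contradicting Yusuf being a knight.
So Rosa is a knave.
Consider Jing. Suppose Jing is a knave.
Then no assignment of the remaining roles makes every statement match its speaker's type — contradiction.
So Jing is a knight.
With that fixed, Ben's statement is false, so Ben is a knave.

Yusuf: knight, Freya: knave, Rosa: knave, Jing: knight, Ben: knave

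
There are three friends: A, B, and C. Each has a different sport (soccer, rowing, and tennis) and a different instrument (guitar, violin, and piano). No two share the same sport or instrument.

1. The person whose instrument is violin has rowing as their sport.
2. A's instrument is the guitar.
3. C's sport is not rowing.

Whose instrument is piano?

With clues 1–2, A is impossible for the one with instrument piano.
With clues 1–3, B is impossible for the one with instrument piano.
That leaves C.

C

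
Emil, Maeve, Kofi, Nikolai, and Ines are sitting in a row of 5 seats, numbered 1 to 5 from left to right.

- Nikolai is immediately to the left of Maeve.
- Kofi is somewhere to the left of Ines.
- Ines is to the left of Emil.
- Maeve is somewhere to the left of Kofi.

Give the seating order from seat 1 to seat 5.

From clue 1: Maeve is in {2,3,4,5}.
From clues 1–3: Emil is in {3,5}.
From clues 1–4: Nikolai → seat 1, Maeve → seat 2, Kofi → seat 3, Ines → seat 4, Emil → seat 5.

Nikolai, Maeve, Kofi, Ines, Emil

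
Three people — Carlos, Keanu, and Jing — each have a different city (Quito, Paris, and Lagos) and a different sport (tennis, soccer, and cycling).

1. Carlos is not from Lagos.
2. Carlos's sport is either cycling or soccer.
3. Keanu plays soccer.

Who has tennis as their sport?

Jing

With clues 1–2, Carlos is impossible for the one with sport tennis.
With clues 1–3, Keanu is impossible for the one with sport tennis.
That leaves Jing.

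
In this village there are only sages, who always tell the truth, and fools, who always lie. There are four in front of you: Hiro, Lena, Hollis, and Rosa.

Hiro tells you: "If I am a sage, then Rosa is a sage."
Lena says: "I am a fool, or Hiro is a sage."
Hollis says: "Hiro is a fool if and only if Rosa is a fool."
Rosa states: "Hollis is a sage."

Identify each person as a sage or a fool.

Hiro: sage, Lena: sage, Hollis: sage, Rosa: sage

Consider Hiro. Suppose Hiro is a fool.
Then Hiro's own statement would have to be false, but it can't be — contradiction.
So Hiro is a sage.
With that fixed, Lena's statement is true, so Lena is a sage.
Consider Hollis. Suppose Hollis is a fool.
Then no assignment of the remaining roles makes every statement match its speaker's type — contradiction.
So Hollis is a sage.
With that fixed, Rosa's statement is true, so Rosa is a sage.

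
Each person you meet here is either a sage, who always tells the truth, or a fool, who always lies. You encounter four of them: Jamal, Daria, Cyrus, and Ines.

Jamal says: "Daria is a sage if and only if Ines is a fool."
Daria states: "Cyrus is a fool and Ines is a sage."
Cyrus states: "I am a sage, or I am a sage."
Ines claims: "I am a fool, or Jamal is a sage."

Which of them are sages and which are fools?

Jamal: sage, Daria: fool, Cyrus: sage, Ines: sage

Consider Jamal. Suppose Jamal is a fool.
Then whichever role Ines has, Ines's statement has the wrong truth value — contradiction.
So Jamal is a sage.
With that fixed, Ines's statement is true, so Ines is a sage.
Consider Daria. Suppose Daria is a sage.
Then Jamal's statement comes out false, contradicting Jamal being a sage.
So Daria is a fool.
Consider Cyrus. Suppose Cyrus is a fool.
Then Daria's statement comes out true, contradicting Daria being a fool.
So Cyrus is a sage.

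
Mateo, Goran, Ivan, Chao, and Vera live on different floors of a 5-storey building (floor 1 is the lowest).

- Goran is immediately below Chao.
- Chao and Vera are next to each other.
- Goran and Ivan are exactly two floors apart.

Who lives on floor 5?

With clue 1, Goran is ruled out for floor 5.
With clues 1–2, Chao is ruled out for floor 5.
With clues 1–3, Ivan and Mateo are ruled out for floor 5.
So floor 5 is Vera.

Vera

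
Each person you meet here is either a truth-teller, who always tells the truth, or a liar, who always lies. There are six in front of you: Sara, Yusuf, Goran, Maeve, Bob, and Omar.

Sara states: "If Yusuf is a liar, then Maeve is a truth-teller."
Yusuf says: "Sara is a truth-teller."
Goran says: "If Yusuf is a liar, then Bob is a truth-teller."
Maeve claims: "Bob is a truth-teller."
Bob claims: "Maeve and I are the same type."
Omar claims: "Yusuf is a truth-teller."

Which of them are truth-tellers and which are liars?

Sara: truth-teller, Yusuf: truth-teller, Goran: truth-teller, Maeve: truth-teller, Bob: truth-teller, Omar: truth-teller

Consider Sara. Suppose Sara is a liar.
Then no assignment of the remaining roles makes every statement match its speaker's type — contradiction.
So Sara is a truth-teller.
With that fixed, Yusuf's statement is true, so Yusuf is a truth-teller.
With that fixed, Goran's statement is true, so Goran is a truth-teller.
With that fixed, Omar's statement is true, so Omar is a truth-teller.
Consider Maeve. Suppose Maeve is a liar.
Then whichever role Bob has, Bob's statement has the wrong truth value — contradiction.
So Maeve is a truth-teller.
Consider Bob. Suppose Bob is a liar.
Then Maeve's statement comes out false, contradicting Maeve being a truth-teller.
So Bob is a truth-teller.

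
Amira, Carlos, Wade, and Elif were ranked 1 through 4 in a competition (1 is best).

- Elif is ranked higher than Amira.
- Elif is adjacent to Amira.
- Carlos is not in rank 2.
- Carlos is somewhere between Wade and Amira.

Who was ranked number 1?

Elif

With clue 1, Amira is ruled out for rank 1.
With clues 1–4, Carlos and Wade are ruled out for rank 1.
So rank 1 is Elif.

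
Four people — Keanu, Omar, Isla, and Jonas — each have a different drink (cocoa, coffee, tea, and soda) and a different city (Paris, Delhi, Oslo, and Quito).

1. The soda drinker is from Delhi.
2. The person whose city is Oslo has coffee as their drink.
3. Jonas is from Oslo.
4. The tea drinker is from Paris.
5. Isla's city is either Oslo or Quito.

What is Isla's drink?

With clues 1–3, coffee is impossible for Isla's drink.
With clues 1–5, soda and tea are impossible for Isla's drink.
That leaves cocoa.

cocoa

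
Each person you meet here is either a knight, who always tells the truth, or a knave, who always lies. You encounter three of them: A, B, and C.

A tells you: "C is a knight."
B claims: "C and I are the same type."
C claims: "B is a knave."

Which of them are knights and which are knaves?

A: knight, B: knave, C: knight

Consider A. Suppose A is a knave.
Then no assignment of the remaining roles makes every statement match its speaker's type — contradiction.
So A is a knight.
Consider B. Suppose B is a knight.
Then no assignment of the remaining roles makes every statement match its speaker's type — contradiction.
So B is a knave.
With that fixed, C's statement is true, so C is a knight.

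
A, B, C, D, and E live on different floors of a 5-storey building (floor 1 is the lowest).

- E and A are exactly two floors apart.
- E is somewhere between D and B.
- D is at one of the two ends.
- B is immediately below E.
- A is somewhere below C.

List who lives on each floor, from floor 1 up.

A, B, E, C, D

From clues 1–2: E is in {2,3,4}.
From clues 1–3: D is in {1,5}.
From clues 1–4: D → floor 5.
From clues 1–5: A → floor 1, B → floor 2, E → floor 3, C → floor 4.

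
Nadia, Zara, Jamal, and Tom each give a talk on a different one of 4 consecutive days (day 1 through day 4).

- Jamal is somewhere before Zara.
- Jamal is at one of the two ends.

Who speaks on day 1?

With clue 1, Zara is ruled out for day 1.
With clues 1–2, Nadia and Tom are ruled out for day 1.
So day 1 is Jamal.

Jamal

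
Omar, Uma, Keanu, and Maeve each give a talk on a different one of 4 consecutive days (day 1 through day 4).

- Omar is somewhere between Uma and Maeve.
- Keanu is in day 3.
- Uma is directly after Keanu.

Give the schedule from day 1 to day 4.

From clue 1: Omar is in {2,3}.
From clues 1–2: Omar → day 2, Keanu → day 3.
From clues 1–3: Maeve → day 1, Uma → day 4.

Maeve, Omar, Keanu, Uma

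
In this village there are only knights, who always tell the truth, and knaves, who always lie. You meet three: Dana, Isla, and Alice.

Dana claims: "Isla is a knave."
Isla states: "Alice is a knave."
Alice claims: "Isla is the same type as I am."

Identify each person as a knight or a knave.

Consider Dana. Suppose Dana is a knight.
Then no assignment of the remaining roles makes every statement match its speaker's type — contradiction.
So Dana is a knave.
Consider Isla. Suppose Isla is a knave.
Then Dana's statement comes out true, contradicting Dana being a knave.
So Isla is a knight.
Consider Alice. Suppose Alice is a knight.
Then Isla's statement comes out false, contradicting Isla being a knight.
So Alice is a knave.

Dana: knave, Isla: knight, Alice: knave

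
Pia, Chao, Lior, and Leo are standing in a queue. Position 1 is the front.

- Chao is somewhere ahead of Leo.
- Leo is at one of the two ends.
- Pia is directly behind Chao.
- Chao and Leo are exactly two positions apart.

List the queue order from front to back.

Lior, Chao, Pia, Leo

From clue 1: Chao is in {1,2,3}.
From clues 1–2: Leo → position 4.
From clues 1–3: Pia is in {2,3}.
From clues 1–4: Lior → position 1, Chao → position 2, Pia → position 3.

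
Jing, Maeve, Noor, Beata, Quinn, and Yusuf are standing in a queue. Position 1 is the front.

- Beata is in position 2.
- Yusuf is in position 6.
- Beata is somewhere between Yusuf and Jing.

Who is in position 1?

Jing

With clue 1, Beata is ruled out for position 1.
With clues 1–2, Yusuf is ruled out for position 1.
With clues 1–3, Maeve, Noor, and Quinn are ruled out for position 1.
So position 1 is Jing.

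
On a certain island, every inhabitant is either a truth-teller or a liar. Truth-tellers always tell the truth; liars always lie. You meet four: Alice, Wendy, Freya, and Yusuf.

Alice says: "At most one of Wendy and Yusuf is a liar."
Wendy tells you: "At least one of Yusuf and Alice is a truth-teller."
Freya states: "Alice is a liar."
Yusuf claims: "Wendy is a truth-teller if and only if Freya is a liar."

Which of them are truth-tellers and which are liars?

Consider Alice. Suppose Alice is a liar.
Then no assignment of the remaining roles makes every statement match its speaker's type — contradiction.
So Alice is a truth-teller.
With that fixed, Wendy's statement is true, so Wendy is a truth-teller.
With that fixed, Freya's statement is false, so Freya is a liar.
With that fixed, Yusuf's statement is true, so Yusuf is a truth-teller.

Alice: truth-teller, Wendy: truth-teller, Freya: liar, Yusuf: truth-teller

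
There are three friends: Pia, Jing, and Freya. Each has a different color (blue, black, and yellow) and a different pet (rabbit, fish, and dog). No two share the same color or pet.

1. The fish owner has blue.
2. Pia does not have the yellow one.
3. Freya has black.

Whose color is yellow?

Jing

With clues 1–2, Pia is impossible for the one with color yellow.
With clues 1–3, Freya is impossible for the one with color yellow.
That leaves Jing.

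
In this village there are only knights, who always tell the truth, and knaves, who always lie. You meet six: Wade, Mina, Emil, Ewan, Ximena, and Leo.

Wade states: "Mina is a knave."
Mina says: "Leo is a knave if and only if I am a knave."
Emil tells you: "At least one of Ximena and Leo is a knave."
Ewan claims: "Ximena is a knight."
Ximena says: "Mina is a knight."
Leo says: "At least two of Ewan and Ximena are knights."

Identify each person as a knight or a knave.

Wade: knave, Mina: knight, Emil: knave, Ewan: knight, Ximena: knight, Leo: knight

Consider Wade. Suppose Wade is a knight.
Then no assignment of the remaining roles makes every statement match its speaker's type — contradiction.
So Wade is a knave.
Consider Mina. Suppose Mina is a knave.
Then Wade's statement comes out true, contradicting Wade being a knave.
So Mina is a knight.
With that fixed, Ximena's statement is true, so Ximena is a knight.
With that fixed, Ewan's statement is true, so Ewan is a knight.
With that fixed, Leo's statement is true, so Leo is a knight.
With that fixed, Emil's statement is false, so Emil is a knave.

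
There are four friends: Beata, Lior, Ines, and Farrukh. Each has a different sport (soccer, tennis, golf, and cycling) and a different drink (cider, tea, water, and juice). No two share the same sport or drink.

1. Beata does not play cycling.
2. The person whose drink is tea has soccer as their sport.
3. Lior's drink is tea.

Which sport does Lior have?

With clues 1–3, cycling, golf, and tennis are impossible for Lior's sport.
That leaves soccer.

soccer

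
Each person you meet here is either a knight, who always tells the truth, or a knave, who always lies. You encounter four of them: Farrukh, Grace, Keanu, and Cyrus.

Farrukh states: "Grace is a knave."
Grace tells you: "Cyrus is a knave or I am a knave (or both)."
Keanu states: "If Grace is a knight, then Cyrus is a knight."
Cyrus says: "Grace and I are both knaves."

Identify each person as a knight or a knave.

Consider Farrukh. Suppose Farrukh is a knight.
Then no assignment of the remaining roles makes every statement match its speaker's type — contradiction.
So Farrukh is a knave.
Consider Grace. Suppose Grace is a knave.
Then Farrukh's statement comes out true, contradicting Farrukh being a knave.
So Grace is a knight.
With that fixed, Cyrus's statement is false, so Cyrus is a knave.
With that fixed, Keanu's statement is false, so Keanu is a knave.

Farrukh: knave, Grace: knight, Keanu: knave, Cyrus: knave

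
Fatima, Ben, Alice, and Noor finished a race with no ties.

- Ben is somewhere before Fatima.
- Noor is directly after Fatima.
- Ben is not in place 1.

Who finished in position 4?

Noor

With clue 1, Ben is ruled out for place 4.
With clues 1–2, Fatima is ruled out for place 4.
With clues 1–3, Alice is ruled out for place 4.
So place 4 is Noor.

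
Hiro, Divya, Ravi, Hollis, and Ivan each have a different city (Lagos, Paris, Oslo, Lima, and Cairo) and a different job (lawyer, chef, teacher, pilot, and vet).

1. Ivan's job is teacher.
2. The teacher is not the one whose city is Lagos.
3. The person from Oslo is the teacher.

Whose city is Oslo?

With clues 1–3, Divya, Hiro, Hollis, and Ravi are impossible for the one with city Oslo.
That leaves Ivan.

Ivan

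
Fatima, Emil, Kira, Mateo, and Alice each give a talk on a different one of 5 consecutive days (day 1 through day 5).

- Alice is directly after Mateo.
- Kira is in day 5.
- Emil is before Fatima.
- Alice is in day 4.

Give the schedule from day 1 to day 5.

From clue 1: Mateo is in {1,2,3,4}.
From clues 1–2: Kira → day 5.
From clues 1–3: Fatima is in {2,4}.
From clues 1–4: Emil → day 1, Fatima → day 2, Mateo → day 3, Alice → day 4.

Emil, Fatima, Mateo, Alice, Kira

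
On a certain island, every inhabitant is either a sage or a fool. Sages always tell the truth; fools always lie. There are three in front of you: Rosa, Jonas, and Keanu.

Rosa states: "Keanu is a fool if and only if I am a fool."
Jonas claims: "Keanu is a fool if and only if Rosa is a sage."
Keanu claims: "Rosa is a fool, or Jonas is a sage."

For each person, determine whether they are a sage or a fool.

Consider Rosa. Suppose Rosa is a sage.
Then no assignment of the remaining roles makes every statement match its speaker's type — contradiction.
So Rosa is a fool.
With that fixed, Keanu's statement is true, so Keanu is a sage.
With that fixed, Jonas's statement is true, so Jonas is a sage.

Rosa: fool, Jonas: sage, Keanu: sage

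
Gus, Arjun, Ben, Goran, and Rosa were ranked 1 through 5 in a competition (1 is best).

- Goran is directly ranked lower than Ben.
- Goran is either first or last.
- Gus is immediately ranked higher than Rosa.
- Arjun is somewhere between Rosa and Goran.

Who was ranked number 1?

Gus

With clue 1, Goran is ruled out for rank 1.
With clues 1–2, Ben is ruled out for rank 1.
With clues 1–3, Rosa is ruled out for rank 1.
With clues 1–4, Arjun is ruled out for rank 1.
So rank 1 is Gus.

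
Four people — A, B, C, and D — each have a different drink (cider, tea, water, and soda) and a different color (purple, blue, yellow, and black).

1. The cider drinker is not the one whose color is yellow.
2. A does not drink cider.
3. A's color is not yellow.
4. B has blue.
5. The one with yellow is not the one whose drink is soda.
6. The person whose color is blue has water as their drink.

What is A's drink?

soda

With clues 1–2, cider is impossible for A's drink.
With clues 1–6, tea and water are impossible for A's drink.
That leaves soda.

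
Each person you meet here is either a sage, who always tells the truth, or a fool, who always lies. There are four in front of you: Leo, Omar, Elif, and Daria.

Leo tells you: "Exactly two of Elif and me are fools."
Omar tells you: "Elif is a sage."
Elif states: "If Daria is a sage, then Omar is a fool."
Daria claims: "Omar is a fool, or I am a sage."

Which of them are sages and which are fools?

Leo: fool, Omar: sage, Elif: sage, Daria: fool

Consider Leo. Suppose Leo is a sage.
Then Leo's own statement would have to be true, but it can't be — contradiction.
So Leo is a fool.
Consider Omar. Suppose Omar is a fool.
Then no assignment of the remaining roles makes every statement match its speaker's type — contradiction.
So Omar is a sage.
Consider Elif. Suppose Elif is a fool.
Then Leo's statement comes out true, contradicting Leo being a fool.
So Elif is a sage.
Consider Daria. Suppose Daria is a sage.
Then Elif's statement comes out false, contradicting Elif being a sage.
So Daria is a fool.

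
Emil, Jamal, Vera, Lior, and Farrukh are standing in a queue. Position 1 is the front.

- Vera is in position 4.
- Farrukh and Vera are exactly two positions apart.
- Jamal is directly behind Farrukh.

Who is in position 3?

Jamal

With clue 1, Vera is ruled out for position 3.
With clues 1–2, Farrukh is ruled out for position 3.
With clues 1–3, Emil and Lior are ruled out for position 3.
So position 3 is Jamal.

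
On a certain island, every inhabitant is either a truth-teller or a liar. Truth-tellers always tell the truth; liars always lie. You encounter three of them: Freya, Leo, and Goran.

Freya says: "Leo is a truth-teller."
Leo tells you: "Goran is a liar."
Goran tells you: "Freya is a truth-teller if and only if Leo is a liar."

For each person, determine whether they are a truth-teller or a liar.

Consider Freya. Suppose Freya is a liar.
Then no assignment of the remaining roles makes every statement match its speaker's type — contradiction.
So Freya is a truth-teller.
Consider Leo. Suppose Leo is a liar.
Then Freya's statement comes out false, contradicting Freya being a truth-teller.
So Leo is a truth-teller.
With that fixed, Goran's statement is false, so Goran is a liar.

Freya: truth-teller, Leo: truth-teller, Goran: liar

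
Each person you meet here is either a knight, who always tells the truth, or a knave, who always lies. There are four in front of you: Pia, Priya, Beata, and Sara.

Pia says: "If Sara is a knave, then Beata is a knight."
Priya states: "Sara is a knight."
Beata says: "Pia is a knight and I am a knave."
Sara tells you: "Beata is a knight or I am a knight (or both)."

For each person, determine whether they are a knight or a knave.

Consider Pia. Suppose Pia is a knight.
Then whichever role Beata has, Beata's statement has the wrong truth value — contradiction.
So Pia is a knave.
With that fixed, Beata's statement is false, so Beata is a knave.
Consider Priya. Suppose Priya is a knight.
Then no assignment of the remaining roles makes every statement match its speaker's type — contradiction.
So Priya is a knave.
Consider Sara. Suppose Sara is a knight.
Then Pia's statement comes out true, contradicting Pia being a knave.
So Sara is a knave.

Pia: knave, Priya: knave, Beata: knave, Sara: knave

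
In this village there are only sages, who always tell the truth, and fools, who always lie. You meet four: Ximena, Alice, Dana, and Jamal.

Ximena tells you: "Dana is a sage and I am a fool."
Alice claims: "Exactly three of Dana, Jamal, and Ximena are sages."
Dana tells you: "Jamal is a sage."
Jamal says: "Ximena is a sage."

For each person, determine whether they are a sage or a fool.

Ximena: fool, Alice: fool, Dana: fool, Jamal: fool

Consider Ximena. Suppose Ximena is a sage.
Then Ximena's own statement would have to be true, but it can't be — contradiction.
So Ximena is a fool.
With that fixed, Alice's statement is false, so Alice is a fool.
With that fixed, Jamal's statement is false, so Jamal is a fool.
With that fixed, Dana's statement is false, so Dana is a fool.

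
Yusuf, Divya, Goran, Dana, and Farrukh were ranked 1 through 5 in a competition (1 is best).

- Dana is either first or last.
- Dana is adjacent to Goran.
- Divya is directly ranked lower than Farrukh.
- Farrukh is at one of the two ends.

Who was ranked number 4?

Goran

With clue 1, Dana is ruled out for rank 4.
With clues 1–3, Yusuf is ruled out for rank 4.
With clues 1–4, Divya and Farrukh are ruled out for rank 4.
So rank 4 is Goran.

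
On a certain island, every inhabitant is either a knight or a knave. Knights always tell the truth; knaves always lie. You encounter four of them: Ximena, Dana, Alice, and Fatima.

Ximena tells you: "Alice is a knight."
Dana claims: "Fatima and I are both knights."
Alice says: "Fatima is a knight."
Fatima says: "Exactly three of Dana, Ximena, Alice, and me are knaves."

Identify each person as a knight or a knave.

Consider Ximena. Suppose Ximena is a knight.
Then no assignment of the remaining roles makes every statement match its speaker's type — contradiction.
So Ximena is a knave.
Consider Dana. Suppose Dana is a knight.
Then no assignment of the remaining roles makes every statement match its speaker's type — contradiction.
So Dana is a knave.
Consider Alice. Suppose Alice is a knight.
Then Ximena's statement comes out true, contradicting Ximena being a knave.
So Alice is a knave.
Consider Fatima. Suppose Fatima is a knight.
Then Alice's statement comes out true, contradicting Alice being a knave.
So Fatima is a knave.

Ximena: knave, Dana: knave, Alice: knave, Fatima: knave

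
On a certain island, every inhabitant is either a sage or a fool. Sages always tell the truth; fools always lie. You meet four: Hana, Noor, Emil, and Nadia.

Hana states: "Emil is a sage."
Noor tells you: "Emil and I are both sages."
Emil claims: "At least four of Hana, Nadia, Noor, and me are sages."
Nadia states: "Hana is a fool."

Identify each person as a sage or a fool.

Hana: fool, Noor: fool, Emil: fool, Nadia: sage

Consider Hana. Suppose Hana is a sage.
Then no assignment of the remaining roles makes every statement match its speaker's type — contradiction.
So Hana is a fool.
With that fixed, Emil's statement is false, so Emil is a fool.
With that fixed, Nadia's statement is true, so Nadia is a sage.
With that fixed, Noor's statement is false, so Noor is a fool.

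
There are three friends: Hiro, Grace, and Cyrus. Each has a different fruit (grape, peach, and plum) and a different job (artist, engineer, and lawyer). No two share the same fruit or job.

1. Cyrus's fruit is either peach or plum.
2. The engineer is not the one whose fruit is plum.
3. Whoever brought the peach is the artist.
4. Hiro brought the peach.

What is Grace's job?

engineer

With clues 1–4, artist and lawyer are impossible for Grace's job.
That leaves engineer.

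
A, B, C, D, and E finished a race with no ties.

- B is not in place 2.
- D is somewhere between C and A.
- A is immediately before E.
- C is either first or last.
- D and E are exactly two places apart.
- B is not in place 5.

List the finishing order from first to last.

From clue 1: B is in {1,3,4,5}.
From clues 1–2: D is in {2,3,4}.
From clues 1–4: C is in {1,5}.
From clues 1–5: A is in {1,3}.
From clues 1–6: A → place 1, E → place 2, B → place 3, D → place 4, C → place 5.

A, E, B, D, C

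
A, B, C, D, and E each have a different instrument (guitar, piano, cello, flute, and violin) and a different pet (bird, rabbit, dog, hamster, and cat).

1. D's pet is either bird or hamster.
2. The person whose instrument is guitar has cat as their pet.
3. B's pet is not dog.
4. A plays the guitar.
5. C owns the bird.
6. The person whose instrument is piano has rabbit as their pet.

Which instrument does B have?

With clues 1–4, guitar is impossible for B's instrument.
With clues 1–6, cello, flute, and violin are impossible for B's instrument.
That leaves piano.

piano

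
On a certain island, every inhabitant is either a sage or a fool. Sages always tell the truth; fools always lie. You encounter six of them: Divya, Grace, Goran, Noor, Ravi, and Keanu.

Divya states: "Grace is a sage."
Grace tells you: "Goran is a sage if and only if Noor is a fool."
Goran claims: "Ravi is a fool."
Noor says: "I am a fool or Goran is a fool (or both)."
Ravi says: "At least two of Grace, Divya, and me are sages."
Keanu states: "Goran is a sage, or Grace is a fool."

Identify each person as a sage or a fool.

Divya: sage, Grace: sage, Goran: fool, Noor: sage, Ravi: sage, Keanu: fool

Consider Divya. Suppose Divya is a fool.
Then no assignment of the remaining roles makes every statement match its speaker's type — contradiction.
So Divya is a sage.
Consider Grace. Suppose Grace is a fool.
Then Divya's statement comes out false, contradicting Divya being a sage.
So Grace is a sage.
With that fixed, Ravi's statement is true, so Ravi is a sage.
With that fixed, Goran's statement is false, so Goran is a fool.
With that fixed, Noor's statement is true, so Noor is a sage.
With that fixed, Keanu's statement is false, so Keanu is a fool.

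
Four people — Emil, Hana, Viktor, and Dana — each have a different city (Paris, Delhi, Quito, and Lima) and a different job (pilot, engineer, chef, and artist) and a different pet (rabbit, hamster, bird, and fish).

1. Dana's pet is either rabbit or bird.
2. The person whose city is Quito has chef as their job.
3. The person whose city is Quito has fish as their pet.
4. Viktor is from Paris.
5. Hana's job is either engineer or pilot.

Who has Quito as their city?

Emil

With clues 1–3, Dana is impossible for the one with city Quito.
With clues 1–4, Viktor is impossible for the one with city Quito.
With clues 1–5, Hana is impossible for the one with city Quito.
That leaves Emil.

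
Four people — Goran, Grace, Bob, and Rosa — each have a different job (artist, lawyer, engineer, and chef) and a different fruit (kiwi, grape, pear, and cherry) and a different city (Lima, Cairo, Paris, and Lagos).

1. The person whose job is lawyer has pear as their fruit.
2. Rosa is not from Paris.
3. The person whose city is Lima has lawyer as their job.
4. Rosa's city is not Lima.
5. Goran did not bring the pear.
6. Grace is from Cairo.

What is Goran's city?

Paris

With clues 1–5, Lima is impossible for Goran's city.
With clues 1–6, Cairo and Lagos are impossible for Goran's city.
That leaves Paris.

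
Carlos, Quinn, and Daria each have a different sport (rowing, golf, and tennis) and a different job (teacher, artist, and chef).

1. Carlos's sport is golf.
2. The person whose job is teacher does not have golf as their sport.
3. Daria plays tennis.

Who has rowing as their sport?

Quinn

Clue 1 rules out Carlos for the one with sport rowing.
With clues 1–3, Daria is impossible for the one with sport rowing.
That leaves Quinn.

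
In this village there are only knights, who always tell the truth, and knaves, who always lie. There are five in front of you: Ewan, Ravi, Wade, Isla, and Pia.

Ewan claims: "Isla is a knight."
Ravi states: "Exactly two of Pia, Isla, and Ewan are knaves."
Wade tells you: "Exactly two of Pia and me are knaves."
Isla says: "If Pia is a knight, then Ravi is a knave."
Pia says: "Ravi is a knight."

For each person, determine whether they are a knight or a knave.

Consider Ewan. Suppose Ewan is a knight.
Then no assignment of the remaining roles makes every statement match its speaker's type — contradiction.
So Ewan is a knave.
Consider Ravi. Suppose Ravi is a knave.
Then no assignment of the remaining roles makes every statement match its speaker's type — contradiction.
So Ravi is a knight.
With that fixed, Pia's statement is true, so Pia is a knight.
With that fixed, Wade's statement is false, so Wade is a knave.
With that fixed, Isla's statement is false, so Isla is a knave.

Ewan: knave, Ravi: knight, Wade: knave, Isla: knave, Pia: knight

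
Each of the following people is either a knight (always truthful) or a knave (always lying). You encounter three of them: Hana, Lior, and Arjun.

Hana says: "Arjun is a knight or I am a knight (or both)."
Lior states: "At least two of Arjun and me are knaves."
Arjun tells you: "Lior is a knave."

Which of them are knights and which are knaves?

Hana: knight, Lior: knave, Arjun: knight

Consider Hana. Suppose Hana is a knave.
Then no assignment of the remaining roles makes every statement match its speaker's type — contradiction.
So Hana is a knight.
Consider Lior. Suppose Lior is a knight.
Then Lior's own statement would have to be true, but it can't be — contradiction.
So Lior is a knave.
With that fixed, Arjun's statement is true, so Arjun is a knight.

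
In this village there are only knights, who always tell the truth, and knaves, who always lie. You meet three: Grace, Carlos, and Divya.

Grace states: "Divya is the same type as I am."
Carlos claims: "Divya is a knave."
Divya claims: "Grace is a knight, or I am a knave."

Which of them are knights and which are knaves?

Grace: knight, Carlos: knave, Divya: knight

Consider Grace. Suppose Grace is a knave.
Then whichever role Divya has, Divya's statement has the wrong truth value — contradiction.
So Grace is a knight.
With that fixed, Divya's statement is true, so Divya is a knight.
With that fixed, Carlos's statement is false, so Carlos is a knave.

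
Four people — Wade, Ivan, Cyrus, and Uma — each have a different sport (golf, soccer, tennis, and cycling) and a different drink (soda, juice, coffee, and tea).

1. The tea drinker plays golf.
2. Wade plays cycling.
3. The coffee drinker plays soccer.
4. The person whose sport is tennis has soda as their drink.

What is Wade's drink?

With clues 1–2, tea is impossible for Wade's drink.
With clues 1–3, coffee is impossible for Wade's drink.
With clues 1–4, soda is impossible for Wade's drink.
That leaves juice.

juice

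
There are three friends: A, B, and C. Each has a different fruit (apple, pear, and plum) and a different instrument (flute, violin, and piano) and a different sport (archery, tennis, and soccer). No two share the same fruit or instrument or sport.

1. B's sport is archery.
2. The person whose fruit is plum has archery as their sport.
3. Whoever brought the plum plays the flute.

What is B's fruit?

With clues 1–2, apple and pear are impossible for B's fruit.
That leaves plum.

plum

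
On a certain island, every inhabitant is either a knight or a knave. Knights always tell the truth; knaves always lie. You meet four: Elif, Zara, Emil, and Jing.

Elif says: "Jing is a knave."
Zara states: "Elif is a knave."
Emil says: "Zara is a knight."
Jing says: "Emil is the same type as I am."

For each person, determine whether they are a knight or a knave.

Consider Elif. Suppose Elif is a knight.
Then no assignment of the remaining roles makes every statement match its speaker's type — contradiction.
So Elif is a knave.
With that fixed, Zara's statement is true, so Zara is a knight.
With that fixed, Emil's statement is true, so Emil is a knight.
Consider Jing. Suppose Jing is a knave.
Then Elif's statement comes out true, contradicting Elif being a knave.
So Jing is a knight.

Elif: knave, Zara: knight, Emil: knight, Jing: knight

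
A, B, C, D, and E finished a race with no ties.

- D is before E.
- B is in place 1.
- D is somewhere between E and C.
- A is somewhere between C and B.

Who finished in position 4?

With clues 1–2, B is ruled out for place 4.
With clues 1–3, C is ruled out for place 4.
With clues 1–4, A and E are ruled out for place 4.
So place 4 is D.

D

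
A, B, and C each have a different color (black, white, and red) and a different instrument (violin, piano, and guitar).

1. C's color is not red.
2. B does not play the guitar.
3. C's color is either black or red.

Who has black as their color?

With clues 1–3, A and B are impossible for the one with color black.
That leaves C.

C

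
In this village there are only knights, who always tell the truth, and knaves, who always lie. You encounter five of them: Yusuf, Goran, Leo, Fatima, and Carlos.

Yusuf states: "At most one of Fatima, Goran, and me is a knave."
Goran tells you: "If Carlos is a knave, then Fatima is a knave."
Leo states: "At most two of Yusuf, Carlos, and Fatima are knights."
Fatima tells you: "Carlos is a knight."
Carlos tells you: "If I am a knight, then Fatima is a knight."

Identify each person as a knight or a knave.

Consider Yusuf. Suppose Yusuf is a knave.
Then no assignment of the remaining roles makes every statement match its speaker's type — contradiction.
So Yusuf is a knight.
Consider Goran. Suppose Goran is a knave.
Then no assignment of the remaining roles makes every statement match its speaker's type — contradiction.
So Goran is a knight.
Consider Leo. Suppose Leo is a knight.
Then no assignment of the remaining roles makes every statement match its speaker's type — contradiction.
So Leo is a knave.
Consider Fatima. Suppose Fatima is a knave.
Then Leo's statement comes out true, contradicting Leo being a knave.
So Fatima is a knight.
With that fixed, Carlos's statement is true, so Carlos is a knight.

Yusuf: knight, Goran: knight, Leo: knave, Fatima: knight, Carlos: knight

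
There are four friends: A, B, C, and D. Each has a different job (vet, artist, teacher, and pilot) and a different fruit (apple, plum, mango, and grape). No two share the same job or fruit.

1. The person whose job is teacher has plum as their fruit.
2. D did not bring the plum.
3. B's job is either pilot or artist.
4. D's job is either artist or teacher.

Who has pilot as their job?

B

With clues 1–4, A, C, and D are impossible for the one with job pilot.
That leaves B.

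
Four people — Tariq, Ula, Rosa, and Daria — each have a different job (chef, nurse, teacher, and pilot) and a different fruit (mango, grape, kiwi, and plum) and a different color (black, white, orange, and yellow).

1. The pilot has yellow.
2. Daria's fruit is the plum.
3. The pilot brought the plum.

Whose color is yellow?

Daria

With clues 1–3, Rosa, Tariq, and Ula are impossible for the one with color yellow.
That leaves Daria.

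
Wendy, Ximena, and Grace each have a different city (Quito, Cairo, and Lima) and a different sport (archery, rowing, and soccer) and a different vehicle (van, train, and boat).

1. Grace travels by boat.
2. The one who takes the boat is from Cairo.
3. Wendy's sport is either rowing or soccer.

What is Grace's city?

Cairo

With clues 1–2, Lima and Quito are impossible for Grace's city.
That leaves Cairo.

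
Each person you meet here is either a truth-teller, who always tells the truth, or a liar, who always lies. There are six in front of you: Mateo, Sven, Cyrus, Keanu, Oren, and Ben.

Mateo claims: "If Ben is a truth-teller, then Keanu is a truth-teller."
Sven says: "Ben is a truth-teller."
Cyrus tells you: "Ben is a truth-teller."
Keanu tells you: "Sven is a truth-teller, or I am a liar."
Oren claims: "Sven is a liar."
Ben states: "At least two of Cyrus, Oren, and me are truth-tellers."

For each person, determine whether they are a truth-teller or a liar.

Consider Mateo. Suppose Mateo is a liar.
Then no assignment of the remaining roles makes every statement match its speaker's type — contradiction.
So Mateo is a truth-teller.
Consider Sven. Suppose Sven is a liar.
Then whichever role Keanu has, Keanu's statement has the wrong truth value — contradiction.
So Sven is a truth-teller.
With that fixed, Keanu's statement is true, so Keanu is a truth-teller.
With that fixed, Oren's statement is false, so Oren is a liar.
Consider Cyrus. Suppose Cyrus is a liar.
Then no assignment of the remaining roles makes every statement match its speaker's type — contradiction.
So Cyrus is a truth-teller.
Consider Ben. Suppose Ben is a liar.
Then Sven's statement comes out false, contradicting Sven being a truth-teller.
So Ben is a truth-teller.

Mateo: truth-teller, Sven: truth-teller, Cyrus: truth-teller, Keanu: truth-teller, Oren: liar, Ben: truth-teller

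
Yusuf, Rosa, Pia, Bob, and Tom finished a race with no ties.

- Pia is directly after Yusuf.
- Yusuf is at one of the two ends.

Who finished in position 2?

With clues 1–2, Bob, Rosa, Tom, and Yusuf are ruled out for place 2.
So place 2 is Pia.

Pia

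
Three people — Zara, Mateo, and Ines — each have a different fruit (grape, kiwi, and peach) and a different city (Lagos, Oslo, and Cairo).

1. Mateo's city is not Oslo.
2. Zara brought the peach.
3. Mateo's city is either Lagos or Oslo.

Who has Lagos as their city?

With clues 1–3, Ines and Zara are impossible for the one with city Lagos.
That leaves Mateo.

Mateo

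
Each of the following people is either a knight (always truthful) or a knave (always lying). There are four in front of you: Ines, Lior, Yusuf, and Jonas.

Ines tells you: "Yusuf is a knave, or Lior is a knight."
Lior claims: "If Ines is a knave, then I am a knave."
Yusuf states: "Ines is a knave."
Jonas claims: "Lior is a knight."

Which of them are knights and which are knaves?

Ines: knight, Lior: knight, Yusuf: knave, Jonas: knight

Consider Ines. Suppose Ines is a knave.
Then whichever role Lior has, Lior's statement has the wrong truth value — contradiction.
So Ines is a knight.
With that fixed, Lior's statement is true, so Lior is a knight.
With that fixed, Yusuf's statement is false, so Yusuf is a knave.
With that fixed, Jonas's statement is true, so Jonas is a knight.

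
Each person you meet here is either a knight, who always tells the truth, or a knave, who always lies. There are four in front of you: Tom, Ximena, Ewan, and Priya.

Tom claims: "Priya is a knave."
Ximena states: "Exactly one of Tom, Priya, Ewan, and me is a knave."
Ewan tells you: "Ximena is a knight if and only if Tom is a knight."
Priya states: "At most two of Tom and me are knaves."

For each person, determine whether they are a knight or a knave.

Regardless of anyone's role, Priya's statement is true, so Priya is a knight.
With that fixed, Tom's statement is false, so Tom is a knave.
Consider Ximena. Suppose Ximena is a knight.
Then no assignment of the remaining roles makes every statement match its speaker's type — contradiction.
So Ximena is a knave.
With that fixed, Ewan's statement is true, so Ewan is a knight.

Tom: knave, Ximena: knave, Ewan: knight, Priya: knight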